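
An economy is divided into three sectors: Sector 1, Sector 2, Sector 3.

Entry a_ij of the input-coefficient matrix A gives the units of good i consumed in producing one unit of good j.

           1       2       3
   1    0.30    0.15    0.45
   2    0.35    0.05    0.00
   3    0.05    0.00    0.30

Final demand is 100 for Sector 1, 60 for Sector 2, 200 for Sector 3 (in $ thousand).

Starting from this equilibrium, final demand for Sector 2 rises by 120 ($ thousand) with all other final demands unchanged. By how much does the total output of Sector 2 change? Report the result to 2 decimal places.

Δx_2 = 137.71

I − A =
  [   0.70    -0.15    -0.45]
  [  -0.35     0.95     0.00]
  [  -0.05     0.00     0.70]
Cofactors of I−A, C_ij = (−1)^(i+j)·(minor ij) (rows/columns in the sector order above):
  C_11 = (0.95)(0.70) − (0.00)(0.00) = 0.6650
  C_12 = −[(-0.35)(0.70) − (0.00)(-0.05)] = 0.2450
  C_13 = (-0.35)(0.00) − (0.95)(-0.05) = 0.0475
  C_21 = −[(-0.15)(0.70) − (-0.45)(0.00)] = 0.1050
  C_22 = (0.70)(0.70) − (-0.45)(-0.05) = 0.4675
  C_23 = −[(0.70)(0.00) − (-0.15)(-0.05)] = 0.0075
  C_31 = (-0.15)(0.00) − (-0.45)(0.95) = 0.4275
  C_32 = −[(0.70)(0.00) − (-0.45)(-0.35)] = 0.1575
  C_33 = (0.70)(0.95) − (-0.15)(-0.35) = 0.6125
det(I−A) = Σ_j (I−A)_1j·C_1j = (0.70)(0.6650) + (-0.15)(0.2450) + (-0.45)(0.0475) = 0.407375
adj(I−A) = Cᵀ =
  [ 0.6650   0.1050   0.4275]
  [ 0.2450   0.4675   0.1575]
  [ 0.0475   0.0075   0.6125]
(I − A)⁻¹ = adj(I−A) / det(I−A) ≈
  [   1.6324     0.2577     1.0494]
  [   0.6014     1.1476     0.3866]
  [   0.1166     0.0184     1.5035]
Δx = (I − A)⁻¹ Δd with Δd having +120 in the Sector 2 component and 0 elsewhere.
So Δx_2 = L_22 · (+120), where L_22 = adj(I−A)_22 / det(I−A) = 0.4675 / 0.407375.
Δx_2 = 0.4675 × (+120) / 0.407375 = 56.10 / 0.407375 ≈ 137.71.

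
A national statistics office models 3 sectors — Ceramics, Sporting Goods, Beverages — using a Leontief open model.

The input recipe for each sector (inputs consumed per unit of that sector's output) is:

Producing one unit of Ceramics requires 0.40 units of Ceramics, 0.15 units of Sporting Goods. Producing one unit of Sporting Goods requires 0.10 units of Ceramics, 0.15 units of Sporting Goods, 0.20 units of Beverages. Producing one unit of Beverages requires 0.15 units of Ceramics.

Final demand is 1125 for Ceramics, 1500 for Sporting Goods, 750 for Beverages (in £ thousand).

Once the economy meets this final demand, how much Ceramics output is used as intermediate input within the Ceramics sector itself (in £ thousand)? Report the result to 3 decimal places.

z_11 = 1016.820

I − A =
  [   0.60    -0.10    -0.15]
  [  -0.15     0.85     0.00]
  [   0.00    -0.20     1.00]
Cofactors of I−A, C_ij = (−1)^(i+j)·(minor ij) (rows/columns in the sector order above):
  C_11 = (0.85)(1.00) − (0.00)(-0.20) = 0.8500
  C_12 = −[(-0.15)(1.00) − (0.00)(0.00)] = 0.1500
  C_13 = (-0.15)(-0.20) − (0.85)(0.00) = 0.0300
  C_21 = −[(-0.10)(1.00) − (-0.15)(-0.20)] = 0.1300
  C_22 = (0.60)(1.00) − (-0.15)(0.00) = 0.6000
  C_23 = −[(0.60)(-0.20) − (-0.10)(0.00)] = 0.1200
  C_31 = (-0.10)(0.00) − (-0.15)(0.85) = 0.1275
  C_32 = −[(0.60)(0.00) − (-0.15)(-0.15)] = 0.0225
  C_33 = (0.60)(0.85) − (-0.10)(-0.15) = 0.4950
det(I−A) = Σ_j (I−A)_1j·C_1j = (0.60)(0.8500) + (-0.10)(0.1500) + (-0.15)(0.0300) = 0.4905
adj(I−A) = Cᵀ =
  [ 0.8500   0.1300   0.1275]
  [ 0.1500   0.6000   0.0225]
  [ 0.0300   0.1200   0.4950]
(I − A)⁻¹ = adj(I−A) / det(I−A) ≈
  [   1.7329     0.2650     0.2599]
  [   0.3058     1.2232     0.0459]
  [   0.0612     0.2446     1.0092]
First solve x = (I − A)⁻¹ d = adj(I−A)·d / det(I−A); in particular x_1 = (0.8500·1125 + 0.1300·1500 + 0.1275·750) / 0.4905 = 1246.875 / 0.4905 ≈ 2542.04893.
Intermediate flow from 1 to 1: z_11 = a_11 · x_1 = 0.40 × 1246.875 / 0.4905 = 498.75 / 0.4905 ≈ 1016.820.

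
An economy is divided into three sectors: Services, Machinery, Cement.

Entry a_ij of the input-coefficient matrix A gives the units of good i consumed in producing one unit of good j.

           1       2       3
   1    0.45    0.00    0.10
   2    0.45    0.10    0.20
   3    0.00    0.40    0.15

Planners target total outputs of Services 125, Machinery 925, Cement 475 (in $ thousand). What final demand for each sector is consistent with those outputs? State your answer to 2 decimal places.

I − A =
  [   0.55     0.00    -0.10]
  [  -0.45     0.90    -0.20]
  [   0.00    -0.40     0.85]
d = (I − A) x:
  d_1 = (+0.55)·125 + (+0.00)·925 + (-0.10)·475 = 21.25
  d_2 = (-0.45)·125 + (+0.90)·925 + (-0.20)·475 = 681.25
  d_3 = (+0.00)·125 + (-0.40)·925 + (+0.85)·475 = 33.75

d_1 = 21.25, d_2 = 681.25, d_3 = 33.75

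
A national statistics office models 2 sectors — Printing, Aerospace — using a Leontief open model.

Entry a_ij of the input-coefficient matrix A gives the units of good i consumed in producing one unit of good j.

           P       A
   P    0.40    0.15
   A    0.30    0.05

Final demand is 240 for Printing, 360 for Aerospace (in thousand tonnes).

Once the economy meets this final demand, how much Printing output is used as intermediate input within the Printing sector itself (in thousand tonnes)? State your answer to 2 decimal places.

I − A =
  [   0.60    -0.15]
  [  -0.30     0.95]
det(I−A) = (0.60)(0.95) − (-0.15)(-0.30) = 0.5250
adj(I−A) = [[0.95, 0.15], [0.30, 0.60]]
(I − A)⁻¹ = adj(I−A) / det(I−A) ≈
  [   1.8095     0.2857]
  [   0.5714     1.1429]
First solve x = (I − A)⁻¹ d = adj(I−A)·d / det(I−A); in particular x_P = (0.95·240 + 0.15·360) / 0.5250 = 282.00 / 0.5250 ≈ 537.1429.
Intermediate flow from P to P: z_PP = a_PP · x_P = 0.40 × 282.00 / 0.5250 = 112.80 / 0.5250 ≈ 214.86.

z_PP = 214.86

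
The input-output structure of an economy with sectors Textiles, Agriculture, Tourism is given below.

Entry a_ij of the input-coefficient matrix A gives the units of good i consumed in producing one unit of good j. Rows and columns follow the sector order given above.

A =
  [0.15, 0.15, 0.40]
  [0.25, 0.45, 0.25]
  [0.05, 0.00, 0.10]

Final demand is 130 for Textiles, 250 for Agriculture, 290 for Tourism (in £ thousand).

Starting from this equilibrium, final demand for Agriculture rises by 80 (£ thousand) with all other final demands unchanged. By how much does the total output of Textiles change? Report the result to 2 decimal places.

I − A =
  [   0.85    -0.15    -0.40]
  [  -0.25     0.55    -0.25]
  [  -0.05     0.00     0.90]
Cofactors of I−A, C_ij = (−1)^(i+j)·(minor ij) (rows/columns in the sector order above):
  C_11 = (0.55)(0.90) − (-0.25)(0.00) = 0.4950
  C_12 = −[(-0.25)(0.90) − (-0.25)(-0.05)] = 0.2375
  C_13 = (-0.25)(0.00) − (0.55)(-0.05) = 0.0275
  C_21 = −[(-0.15)(0.90) − (-0.40)(0.00)] = 0.1350
  C_22 = (0.85)(0.90) − (-0.40)(-0.05) = 0.7450
  C_23 = −[(0.85)(0.00) − (-0.15)(-0.05)] = 0.0075
  C_31 = (-0.15)(-0.25) − (-0.40)(0.55) = 0.2575
  C_32 = −[(0.85)(-0.25) − (-0.40)(-0.25)] = 0.3125
  C_33 = (0.85)(0.55) − (-0.15)(-0.25) = 0.4300
det(I−A) = Σ_j (I−A)_1j·C_1j = (0.85)(0.4950) + (-0.15)(0.2375) + (-0.40)(0.0275) = 0.374125
adj(I−A) = Cᵀ =
  [ 0.4950   0.1350   0.2575]
  [ 0.2375   0.7450   0.3125]
  [ 0.0275   0.0075   0.4300]
(I − A)⁻¹ = adj(I−A) / det(I−A) ≈
  [   1.3231     0.3608     0.6883]
  [   0.6348     1.9913     0.8353]
  [   0.0735     0.0200     1.1493]
Δx = (I − A)⁻¹ Δd with Δd having +80 in the Agriculture component and 0 elsewhere.
So Δx_1 = L_12 · (+80), where L_12 = adj(I−A)_12 / det(I−A) = 0.1350 / 0.374125.
Δx_1 = 0.1350 × (+80) / 0.374125 = 10.80 / 0.374125 ≈ 28.87.

Δx_1 = 28.87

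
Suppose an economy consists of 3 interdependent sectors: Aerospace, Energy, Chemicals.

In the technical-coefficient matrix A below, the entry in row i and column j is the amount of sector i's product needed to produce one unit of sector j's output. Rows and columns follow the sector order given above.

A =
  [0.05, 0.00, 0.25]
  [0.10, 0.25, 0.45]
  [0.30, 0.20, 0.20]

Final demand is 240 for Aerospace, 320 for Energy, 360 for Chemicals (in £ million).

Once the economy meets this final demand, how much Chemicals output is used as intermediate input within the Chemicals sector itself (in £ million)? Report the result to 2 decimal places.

I − A =
  [   0.95     0.00    -0.25]
  [  -0.10     0.75    -0.45]
  [  -0.30    -0.20     0.80]
Cofactors of I−A, C_ij = (−1)^(i+j)·(minor ij) (rows/columns in the sector order above):
  C_11 = (0.75)(0.80) − (-0.45)(-0.20) = 0.5100
  C_12 = −[(-0.10)(0.80) − (-0.45)(-0.30)] = 0.2150
  C_13 = (-0.10)(-0.20) − (0.75)(-0.30) = 0.2450
  C_21 = −[(0.00)(0.80) − (-0.25)(-0.20)] = 0.0500
  C_22 = (0.95)(0.80) − (-0.25)(-0.30) = 0.6850
  C_23 = −[(0.95)(-0.20) − (0.00)(-0.30)] = 0.1900
  C_31 = (0.00)(-0.45) − (-0.25)(0.75) = 0.1875
  C_32 = −[(0.95)(-0.45) − (-0.25)(-0.10)] = 0.4525
  C_33 = (0.95)(0.75) − (0.00)(-0.10) = 0.7125
det(I−A) = Σ_j (I−A)_1j·C_1j = (0.95)(0.5100) + (0.00)(0.2150) + (-0.25)(0.2450) = 0.42325
adj(I−A) = Cᵀ =
  [ 0.5100   0.0500   0.1875]
  [ 0.2150   0.6850   0.4525]
  [ 0.2450   0.1900   0.7125]
(I − A)⁻¹ = adj(I−A) / det(I−A) ≈
  [   1.2050     0.1181     0.4430]
  [   0.5080     1.6184     1.0691]
  [   0.5789     0.4489     1.6834]
First solve x = (I − A)⁻¹ d = adj(I−A)·d / det(I−A); in particular x_3 = (0.2450·240 + 0.1900·320 + 0.7125·360) / 0.42325 = 376.10 / 0.42325 ≈ 888.6001.
Intermediate flow from 3 to 3: z_33 = a_33 · x_3 = 0.20 × 376.10 / 0.42325 = 75.22 / 0.42325 ≈ 177.72.

z_33 = 177.72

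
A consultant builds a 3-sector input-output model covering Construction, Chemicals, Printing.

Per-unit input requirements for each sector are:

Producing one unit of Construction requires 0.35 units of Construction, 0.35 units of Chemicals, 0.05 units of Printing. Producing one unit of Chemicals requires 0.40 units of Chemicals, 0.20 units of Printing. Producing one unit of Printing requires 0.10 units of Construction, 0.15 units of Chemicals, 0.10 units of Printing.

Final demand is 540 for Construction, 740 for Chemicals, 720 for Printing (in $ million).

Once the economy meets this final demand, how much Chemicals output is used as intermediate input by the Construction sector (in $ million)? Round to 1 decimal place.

z_21 = 363.0

I − A =
  [   0.65     0.00    -0.10]
  [  -0.35     0.60    -0.15]
  [  -0.05    -0.20     0.90]
Cofactors of I−A, C_ij = (−1)^(i+j)·(minor ij) (rows/columns in the sector order above):
  C_11 = (0.60)(0.90) − (-0.15)(-0.20) = 0.5100
  C_12 = −[(-0.35)(0.90) − (-0.15)(-0.05)] = 0.3225
  C_13 = (-0.35)(-0.20) − (0.60)(-0.05) = 0.1000
  C_21 = −[(0.00)(0.90) − (-0.10)(-0.20)] = 0.0200
  C_22 = (0.65)(0.90) − (-0.10)(-0.05) = 0.5800
  C_23 = −[(0.65)(-0.20) − (0.00)(-0.05)] = 0.1300
  C_31 = (0.00)(-0.15) − (-0.10)(0.60) = 0.0600
  C_32 = −[(0.65)(-0.15) − (-0.10)(-0.35)] = 0.1325
  C_33 = (0.65)(0.60) − (0.00)(-0.35) = 0.3900
det(I−A) = Σ_j (I−A)_1j·C_1j = (0.65)(0.5100) + (0.00)(0.3225) + (-0.10)(0.1000) = 0.3215
adj(I−A) = Cᵀ =
  [ 0.5100   0.0200   0.0600]
  [ 0.3225   0.5800   0.1325]
  [ 0.1000   0.1300   0.3900]
(I − A)⁻¹ = adj(I−A) / det(I−A) ≈
  [   1.5863     0.0622     0.1866]
  [   1.0031     1.8040     0.4121]
  [   0.3110     0.4044     1.2131]
First solve x = (I − A)⁻¹ d = adj(I−A)·d / det(I−A); in particular x_1 = (0.5100·540 + 0.0200·740 + 0.0600·720) / 0.3215 = 333.40 / 0.3215 ≈ 1037.014.
Intermediate flow from 2 to 1: z_21 = a_21 · x_1 = 0.35 × 333.40 / 0.3215 = 116.69 / 0.3215 ≈ 363.0.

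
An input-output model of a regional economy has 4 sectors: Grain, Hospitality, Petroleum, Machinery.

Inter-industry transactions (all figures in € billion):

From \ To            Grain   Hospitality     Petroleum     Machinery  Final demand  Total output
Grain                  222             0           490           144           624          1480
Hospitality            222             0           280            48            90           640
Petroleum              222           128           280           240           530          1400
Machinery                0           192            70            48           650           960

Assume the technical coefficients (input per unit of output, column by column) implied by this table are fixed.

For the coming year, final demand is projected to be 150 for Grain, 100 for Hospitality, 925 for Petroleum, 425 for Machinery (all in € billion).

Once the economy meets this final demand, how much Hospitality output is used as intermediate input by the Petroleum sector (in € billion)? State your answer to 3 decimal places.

Technical coefficients a_ij = z_ij / X_j:
  a_11 = 222/1480 = 0.15, a_21 = 222/1480 = 0.15, a_31 = 222/1480 = 0.15, a_41 = 0/1480 = 0.00
  a_12 = 0/640 = 0.00, a_22 = 0/640 = 0.00, a_32 = 128/640 = 0.20, a_42 = 192/640 = 0.30
  a_13 = 490/1400 = 0.35, a_23 = 280/1400 = 0.20, a_33 = 280/1400 = 0.20, a_43 = 70/1400 = 0.05
  a_14 = 144/960 = 0.15, a_24 = 48/960 = 0.05, a_34 = 240/960 = 0.25, a_44 = 48/960 = 0.05
I − A =
  [   0.85     0.00    -0.35    -0.15]
  [  -0.15     1.00    -0.20    -0.05]
  [  -0.15    -0.20     0.80    -0.25]
  [   0.00    -0.30    -0.05     0.95]
Compute the cofactors C_ij = (−1)^(i+j)·(3×3 minor ij) of I−A; the adjugate is their transpose:
adj(I−A) = Cᵀ =
  [ 0.682000   0.130250   0.343750   0.205000]
  [ 0.141000   0.584375   0.214625   0.109500]
  [ 0.180000   0.232000   0.788000   0.248000]
  [ 0.054000   0.196750   0.109250   0.583000]
det(I−A) = Σ_j (I−A)_1j·C_1j = (0.85)(0.682000) + (0.00)(0.141000) + (-0.35)(0.180000) + (-0.15)(0.054000) = 0.5086
(I − A)⁻¹ = adj(I−A) / det(I−A) ≈
  [   1.3409     0.2561     0.6759     0.4031]
  [   0.2772     1.1490     0.4220     0.2153]
  [   0.3539     0.4562     1.5494     0.4876]
  [   0.1062     0.3868     0.2148     1.1463]
First solve x = (I − A)⁻¹ d = adj(I−A)·d / det(I−A); in particular x_3 = (0.180000·150 + 0.232000·100 + 0.788000·925 + 0.248000·425) / 0.5086 = 884.50 / 0.5086 ≈ 1739.08769.
Intermediate flow from 2 to 3: z_23 = a_23 · x_3 = 0.20 × 884.50 / 0.5086 = 176.90 / 0.5086 ≈ 347.818.

z_23 = 347.818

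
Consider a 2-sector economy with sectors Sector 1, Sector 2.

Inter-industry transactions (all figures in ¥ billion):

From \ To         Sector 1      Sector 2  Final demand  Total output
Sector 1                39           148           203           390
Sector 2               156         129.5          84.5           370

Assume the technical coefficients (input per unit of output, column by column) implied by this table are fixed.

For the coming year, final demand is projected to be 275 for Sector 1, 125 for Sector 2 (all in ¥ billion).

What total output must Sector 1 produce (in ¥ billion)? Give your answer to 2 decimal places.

Technical coefficients a_ij = z_ij / X_j:
  a_11 = 39/390 = 0.10, a_21 = 156/390 = 0.40
  a_12 = 148/370 = 0.40, a_22 = 129.5/370 = 0.35
I − A =
  [   0.90    -0.40]
  [  -0.40     0.65]
det(I−A) = (0.90)(0.65) − (-0.40)(-0.40) = 0.4250
adj(I−A) = [[0.65, 0.40], [0.40, 0.90]]
(I − A)⁻¹ = adj(I−A) / det(I−A) ≈
  [   1.5294     0.9412]
  [   0.9412     2.1176]
x = (I − A)⁻¹ d = adj(I−A)·d / det(I−A), with det(I−A) = 0.4250:
  x_1 = (0.65·275 + 0.40·125) / 0.4250 = 228.75 / 0.4250 ≈ 538.24
  x_2 = (0.40·275 + 0.90·125) / 0.4250 = 222.50 / 0.4250 ≈ 523.53

x_1 = 538.24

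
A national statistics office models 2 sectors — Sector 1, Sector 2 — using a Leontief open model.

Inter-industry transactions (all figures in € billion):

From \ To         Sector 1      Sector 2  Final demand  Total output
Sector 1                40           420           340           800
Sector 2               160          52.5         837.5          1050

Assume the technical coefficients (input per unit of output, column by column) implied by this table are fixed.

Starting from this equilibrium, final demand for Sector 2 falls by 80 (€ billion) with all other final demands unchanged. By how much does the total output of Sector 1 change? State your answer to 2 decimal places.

Technical coefficients a_ij = z_ij / X_j:
  a_11 = 40/800 = 0.05, a_21 = 160/800 = 0.20
  a_12 = 420/1050 = 0.40, a_22 = 52.5/1050 = 0.05
I − A =
  [   0.95    -0.40]
  [  -0.20     0.95]
det(I−A) = (0.95)(0.95) − (-0.40)(-0.20) = 0.8225
adj(I−A) = [[0.95, 0.40], [0.20, 0.95]]
(I − A)⁻¹ = adj(I−A) / det(I−A) ≈
  [   1.1550     0.4863]
  [   0.2432     1.1550]
Δx = (I − A)⁻¹ Δd with Δd having -80 in the Sector 2 component and 0 elsewhere.
So Δx_1 = L_12 · (-80), where L_12 = adj(I−A)_12 / det(I−A) = 0.40 / 0.8225.
Δx_1 = 0.40 × (-80) / 0.8225 = -32.00 / 0.8225 ≈ -38.91.

Δx_1 = -38.91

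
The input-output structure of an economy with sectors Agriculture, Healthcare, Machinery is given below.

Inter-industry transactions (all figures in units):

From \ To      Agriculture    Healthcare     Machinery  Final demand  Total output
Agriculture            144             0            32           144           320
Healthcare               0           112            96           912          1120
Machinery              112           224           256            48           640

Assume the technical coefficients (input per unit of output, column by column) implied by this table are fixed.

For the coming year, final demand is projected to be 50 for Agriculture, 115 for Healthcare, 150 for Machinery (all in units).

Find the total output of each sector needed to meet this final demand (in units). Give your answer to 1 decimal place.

Technical coefficients a_ij = z_ij / X_j:
  a_AA = 144/320 = 0.45, a_HA = 0/320 = 0.00, a_MA = 112/320 = 0.35
  a_AH = 0/1120 = 0.00, a_HH = 112/1120 = 0.10, a_MH = 224/1120 = 0.20
  a_AM = 32/640 = 0.05, a_HM = 96/640 = 0.15, a_MM = 256/640 = 0.40
I − A =
  [   0.55     0.00    -0.05]
  [   0.00     0.90    -0.15]
  [  -0.35    -0.20     0.60]
Cofactors of I−A, C_ij = (−1)^(i+j)·(minor ij) (rows/columns in the sector order above):
  C_11 = (0.90)(0.60) − (-0.15)(-0.20) = 0.5100
  C_12 = −[(0.00)(0.60) − (-0.15)(-0.35)] = 0.0525
  C_13 = (0.00)(-0.20) − (0.90)(-0.35) = 0.3150
  C_21 = −[(0.00)(0.60) − (-0.05)(-0.20)] = 0.0100
  C_22 = (0.55)(0.60) − (-0.05)(-0.35) = 0.3125
  C_23 = −[(0.55)(-0.20) − (0.00)(-0.35)] = 0.1100
  C_31 = (0.00)(-0.15) − (-0.05)(0.90) = 0.0450
  C_32 = −[(0.55)(-0.15) − (-0.05)(0.00)] = 0.0825
  C_33 = (0.55)(0.90) − (0.00)(0.00) = 0.4950
det(I−A) = Σ_j (I−A)_1j·C_1j = (0.55)(0.5100) + (0.00)(0.0525) + (-0.05)(0.3150) = 0.26475
adj(I−A) = Cᵀ =
  [ 0.5100   0.0100   0.0450]
  [ 0.0525   0.3125   0.0825]
  [ 0.3150   0.1100   0.4950]
(I − A)⁻¹ = adj(I−A) / det(I−A) ≈
  [   1.9263     0.0378     0.1700]
  [   0.1983     1.1804     0.3116]
  [   1.1898     0.4155     1.8697]
x = (I − A)⁻¹ d = adj(I−A)·d / det(I−A), with det(I−A) = 0.26475:
  x_A = (0.5100·50 + 0.0100·115 + 0.0450·150) / 0.26475 = 33.40 / 0.26475 ≈ 126.2
  x_H = (0.0525·50 + 0.3125·115 + 0.0825·150) / 0.26475 = 50.9375 / 0.26475 ≈ 192.4
  x_M = (0.3150·50 + 0.1100·115 + 0.4950·150) / 0.26475 = 102.65 / 0.26475 ≈ 387.7

x_A = 126.2, x_H = 192.4, x_M = 387.7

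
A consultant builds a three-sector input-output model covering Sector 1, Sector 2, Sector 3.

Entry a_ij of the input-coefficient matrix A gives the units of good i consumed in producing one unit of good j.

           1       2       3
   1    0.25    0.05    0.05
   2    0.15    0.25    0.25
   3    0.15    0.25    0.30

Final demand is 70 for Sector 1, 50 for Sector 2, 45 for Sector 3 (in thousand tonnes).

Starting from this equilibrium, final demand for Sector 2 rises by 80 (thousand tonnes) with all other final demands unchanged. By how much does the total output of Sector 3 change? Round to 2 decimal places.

I − A =
  [   0.75    -0.05    -0.05]
  [  -0.15     0.75    -0.25]
  [  -0.15    -0.25     0.70]
Cofactors of I−A, C_ij = (−1)^(i+j)·(minor ij) (rows/columns in the sector order above):
  C_11 = (0.75)(0.70) − (-0.25)(-0.25) = 0.4625
  C_12 = −[(-0.15)(0.70) − (-0.25)(-0.15)] = 0.1425
  C_13 = (-0.15)(-0.25) − (0.75)(-0.15) = 0.1500
  C_21 = −[(-0.05)(0.70) − (-0.05)(-0.25)] = 0.0475
  C_22 = (0.75)(0.70) − (-0.05)(-0.15) = 0.5175
  C_23 = −[(0.75)(-0.25) − (-0.05)(-0.15)] = 0.1950
  C_31 = (-0.05)(-0.25) − (-0.05)(0.75) = 0.0500
  C_32 = −[(0.75)(-0.25) − (-0.05)(-0.15)] = 0.1950
  C_33 = (0.75)(0.75) − (-0.05)(-0.15) = 0.5550
det(I−A) = Σ_j (I−A)_1j·C_1j = (0.75)(0.4625) + (-0.05)(0.1425) + (-0.05)(0.1500) = 0.33225
adj(I−A) = Cᵀ =
  [ 0.4625   0.0475   0.0500]
  [ 0.1425   0.5175   0.1950]
  [ 0.1500   0.1950   0.5550]
(I − A)⁻¹ = adj(I−A) / det(I−A) ≈
  [   1.3920     0.1430     0.1505]
  [   0.4289     1.5576     0.5869]
  [   0.4515     0.5869     1.6704]
Δx = (I − A)⁻¹ Δd with Δd having +80 in the Sector 2 component and 0 elsewhere.
So Δx_3 = L_32 · (+80), where L_32 = adj(I−A)_32 / det(I−A) = 0.1950 / 0.33225.
Δx_3 = 0.1950 × (+80) / 0.33225 = 15.60 / 0.33225 ≈ 46.95.

Δx_3 = 46.95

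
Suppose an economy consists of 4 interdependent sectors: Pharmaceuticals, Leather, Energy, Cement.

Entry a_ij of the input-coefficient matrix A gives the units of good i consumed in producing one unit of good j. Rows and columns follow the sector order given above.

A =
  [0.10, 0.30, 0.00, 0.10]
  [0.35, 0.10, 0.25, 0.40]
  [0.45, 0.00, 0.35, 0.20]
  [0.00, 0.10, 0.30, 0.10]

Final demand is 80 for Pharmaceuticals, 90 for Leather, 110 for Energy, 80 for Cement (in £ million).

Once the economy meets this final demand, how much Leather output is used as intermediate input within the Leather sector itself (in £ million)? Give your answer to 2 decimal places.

I − A =
  [   0.90    -0.30     0.00    -0.10]
  [  -0.35     0.90    -0.25    -0.40]
  [  -0.45     0.00     0.65    -0.20]
  [   0.00    -0.10    -0.30     0.90]
Compute the cofactors C_ij = (−1)^(i+j)·(3×3 minor ij) of I−A; the adjugate is their transpose:
adj(I−A) = Cᵀ =
  [ 0.4415   0.1640   0.1330   0.1515]
  [ 0.3390   0.4590   0.3210   0.3130]
  [ 0.3535   0.1440   0.5950   0.2355]
  [ 0.1555   0.0990   0.2340   0.4245]
det(I−A) = Σ_j (I−A)_1j·C_1j = (0.90)(0.4415) + (-0.30)(0.3390) + (0.00)(0.3535) + (-0.10)(0.1555) = 0.2801
(I − A)⁻¹ = adj(I−A) / det(I−A) ≈
  [   1.5762     0.5855     0.4748     0.5409]
  [   1.2103     1.6387     1.1460     1.1175]
  [   1.2620     0.5141     2.1242     0.8408]
  [   0.5552     0.3534     0.8354     1.5155]
First solve x = (I − A)⁻¹ d = adj(I−A)·d / det(I−A); in particular x_L = (0.3390·80 + 0.4590·90 + 0.3210·110 + 0.3130·80) / 0.2801 = 128.78 / 0.2801 ≈ 459.7644.
Intermediate flow from L to L: z_LL = a_LL · x_L = 0.10 × 128.78 / 0.2801 = 12.878 / 0.2801 ≈ 45.98.

z_LL = 45.98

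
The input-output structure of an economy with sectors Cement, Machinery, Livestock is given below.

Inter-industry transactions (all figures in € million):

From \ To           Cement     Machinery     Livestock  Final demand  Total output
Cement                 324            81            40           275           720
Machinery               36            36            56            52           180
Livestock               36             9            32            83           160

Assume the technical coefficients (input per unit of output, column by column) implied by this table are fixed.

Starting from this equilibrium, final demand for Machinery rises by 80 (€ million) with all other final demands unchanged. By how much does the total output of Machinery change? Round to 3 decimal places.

Δx_2 = 111.810

Technical coefficients a_ij = z_ij / X_j:
  a_11 = 324/720 = 0.45, a_21 = 36/720 = 0.05, a_31 = 36/720 = 0.05
  a_12 = 81/180 = 0.45, a_22 = 36/180 = 0.20, a_32 = 9/180 = 0.05
  a_13 = 40/160 = 0.25, a_23 = 56/160 = 0.35, a_33 = 32/160 = 0.20
I − A =
  [   0.55    -0.45    -0.25]
  [  -0.05     0.80    -0.35]
  [  -0.05    -0.05     0.80]
Cofactors of I−A, C_ij = (−1)^(i+j)·(minor ij) (rows/columns in the sector order above):
  C_11 = (0.80)(0.80) − (-0.35)(-0.05) = 0.6225
  C_12 = −[(-0.05)(0.80) − (-0.35)(-0.05)] = 0.0575
  C_13 = (-0.05)(-0.05) − (0.80)(-0.05) = 0.0425
  C_21 = −[(-0.45)(0.80) − (-0.25)(-0.05)] = 0.3725
  C_22 = (0.55)(0.80) − (-0.25)(-0.05) = 0.4275
  C_23 = −[(0.55)(-0.05) − (-0.45)(-0.05)] = 0.0500
  C_31 = (-0.45)(-0.35) − (-0.25)(0.80) = 0.3575
  C_32 = −[(0.55)(-0.35) − (-0.25)(-0.05)] = 0.2050
  C_33 = (0.55)(0.80) − (-0.45)(-0.05) = 0.4175
det(I−A) = Σ_j (I−A)_1j·C_1j = (0.55)(0.6225) + (-0.45)(0.0575) + (-0.25)(0.0425) = 0.305875
adj(I−A) = Cᵀ =
  [ 0.6225   0.3725   0.3575]
  [ 0.0575   0.4275   0.2050]
  [ 0.0425   0.0500   0.4175]
(I − A)⁻¹ = adj(I−A) / det(I−A) ≈
  [   2.0351     1.2178     1.1688]
  [   0.1880     1.3976     0.6702]
  [   0.1389     0.1635     1.3649]
Δx = (I − A)⁻¹ Δd with Δd having +80 in the Machinery component and 0 elsewhere.
So Δx_2 = L_22 · (+80), where L_22 = adj(I−A)_22 / det(I−A) = 0.4275 / 0.305875.
Δx_2 = 0.4275 × (+80) / 0.305875 = 34.20 / 0.305875 ≈ 111.810.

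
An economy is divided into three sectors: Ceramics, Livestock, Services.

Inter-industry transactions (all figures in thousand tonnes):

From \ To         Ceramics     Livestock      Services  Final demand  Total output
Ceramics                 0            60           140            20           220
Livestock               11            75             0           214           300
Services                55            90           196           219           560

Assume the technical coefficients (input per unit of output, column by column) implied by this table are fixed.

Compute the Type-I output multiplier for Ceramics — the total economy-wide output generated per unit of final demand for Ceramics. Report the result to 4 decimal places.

m_C = 1.6788

Technical coefficients a_ij = z_ij / X_j:
  a_CC = 0/220 = 0.00, a_LC = 11/220 = 0.05, a_SC = 55/220 = 0.25
  a_CL = 60/300 = 0.20, a_LL = 75/300 = 0.25, a_SL = 90/300 = 0.30
  a_CS = 140/560 = 0.25, a_LS = 0/560 = 0.00, a_SS = 196/560 = 0.35
I − A =
  [   1.00    -0.20    -0.25]
  [  -0.05     0.75     0.00]
  [  -0.25    -0.30     0.65]
Cofactors of I−A, C_ij = (−1)^(i+j)·(minor ij) (rows/columns in the sector order above):
  C_11 = (0.75)(0.65) − (0.00)(-0.30) = 0.4875
  C_12 = −[(-0.05)(0.65) − (0.00)(-0.25)] = 0.0325
  C_13 = (-0.05)(-0.30) − (0.75)(-0.25) = 0.2025
  C_21 = −[(-0.20)(0.65) − (-0.25)(-0.30)] = 0.2050
  C_22 = (1.00)(0.65) − (-0.25)(-0.25) = 0.5875
  C_23 = −[(1.00)(-0.30) − (-0.20)(-0.25)] = 0.3500
  C_31 = (-0.20)(0.00) − (-0.25)(0.75) = 0.1875
  C_32 = −[(1.00)(0.00) − (-0.25)(-0.05)] = 0.0125
  C_33 = (1.00)(0.75) − (-0.20)(-0.05) = 0.7400
det(I−A) = Σ_j (I−A)_1j·C_1j = (1.00)(0.4875) + (-0.20)(0.0325) + (-0.25)(0.2025) = 0.430375
adj(I−A) = Cᵀ =
  [ 0.4875   0.2050   0.1875]
  [ 0.0325   0.5875   0.0125]
  [ 0.2025   0.3500   0.7400]
(I − A)⁻¹ = adj(I−A) / det(I−A) ≈
  [   1.13273     0.47633     0.43567]
  [   0.07552     1.36509     0.02904]
  [   0.47052     0.81324     1.71943]
The output multiplier for sector j is the column-j sum of the Leontief inverse (I − A)⁻¹ = adj(I−A) / det(I−A).
Column C of adj(I−A): (0.4875, 0.0325, 0.2025); det(I−A) = 0.430375.
m_C = (0.4875 + 0.0325 + 0.2025) / 0.430375 = 0.7225 / 0.430375 ≈ 1.6788.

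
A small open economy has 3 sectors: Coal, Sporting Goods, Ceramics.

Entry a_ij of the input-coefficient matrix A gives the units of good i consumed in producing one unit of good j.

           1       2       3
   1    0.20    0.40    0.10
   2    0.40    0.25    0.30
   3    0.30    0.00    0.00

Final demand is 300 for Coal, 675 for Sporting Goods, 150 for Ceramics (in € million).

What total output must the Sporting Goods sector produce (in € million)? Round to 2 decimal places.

x_2 = 1857.80

I − A =
  [   0.80    -0.40    -0.10]
  [  -0.40     0.75    -0.30]
  [  -0.30     0.00     1.00]
Cofactors of I−A, C_ij = (−1)^(i+j)·(minor ij) (rows/columns in the sector order above):
  C_11 = (0.75)(1.00) − (-0.30)(0.00) = 0.7500
  C_12 = −[(-0.40)(1.00) − (-0.30)(-0.30)] = 0.4900
  C_13 = (-0.40)(0.00) − (0.75)(-0.30) = 0.2250
  C_21 = −[(-0.40)(1.00) − (-0.10)(0.00)] = 0.4000
  C_22 = (0.80)(1.00) − (-0.10)(-0.30) = 0.7700
  C_23 = −[(0.80)(0.00) − (-0.40)(-0.30)] = 0.1200
  C_31 = (-0.40)(-0.30) − (-0.10)(0.75) = 0.1950
  C_32 = −[(0.80)(-0.30) − (-0.10)(-0.40)] = 0.2800
  C_33 = (0.80)(0.75) − (-0.40)(-0.40) = 0.4400
det(I−A) = Σ_j (I−A)_1j·C_1j = (0.80)(0.7500) + (-0.40)(0.4900) + (-0.10)(0.2250) = 0.3815
adj(I−A) = Cᵀ =
  [ 0.7500   0.4000   0.1950]
  [ 0.4900   0.7700   0.2800]
  [ 0.2250   0.1200   0.4400]
(I − A)⁻¹ = adj(I−A) / det(I−A) ≈
  [   1.9659     1.0485     0.5111]
  [   1.2844     2.0183     0.7339]
  [   0.5898     0.3145     1.1533]
x = (I − A)⁻¹ d = adj(I−A)·d / det(I−A), with det(I−A) = 0.3815:
  x_1 = (0.7500·300 + 0.4000·675 + 0.1950·150) / 0.3815 = 524.25 / 0.3815 ≈ 1374.18
  x_2 = (0.4900·300 + 0.7700·675 + 0.2800·150) / 0.3815 = 708.75 / 0.3815 ≈ 1857.80
  x_3 = (0.2250·300 + 0.1200·675 + 0.4400·150) / 0.3815 = 214.50 / 0.3815 ≈ 562.25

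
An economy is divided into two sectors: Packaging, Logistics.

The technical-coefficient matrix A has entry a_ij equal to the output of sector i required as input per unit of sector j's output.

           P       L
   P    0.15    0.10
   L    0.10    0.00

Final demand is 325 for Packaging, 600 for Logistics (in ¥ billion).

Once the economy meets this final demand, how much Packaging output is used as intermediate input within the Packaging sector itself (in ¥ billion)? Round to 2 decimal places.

z_PP = 68.75

I − A =
  [   0.85    -0.10]
  [  -0.10     1.00]
det(I−A) = (0.85)(1.00) − (-0.10)(-0.10) = 0.8400
adj(I−A) = [[1.00, 0.10], [0.10, 0.85]]
(I − A)⁻¹ = adj(I−A) / det(I−A) ≈
  [   1.1905     0.1190]
  [   0.1190     1.0119]
First solve x = (I − A)⁻¹ d = adj(I−A)·d / det(I−A); in particular x_P = (1.00·325 + 0.10·600) / 0.8400 = 385.00 / 0.8400 ≈ 458.3333.
Intermediate flow from P to P: z_PP = a_PP · x_P = 0.15 × 385.00 / 0.8400 = 57.75 / 0.8400 = 68.75.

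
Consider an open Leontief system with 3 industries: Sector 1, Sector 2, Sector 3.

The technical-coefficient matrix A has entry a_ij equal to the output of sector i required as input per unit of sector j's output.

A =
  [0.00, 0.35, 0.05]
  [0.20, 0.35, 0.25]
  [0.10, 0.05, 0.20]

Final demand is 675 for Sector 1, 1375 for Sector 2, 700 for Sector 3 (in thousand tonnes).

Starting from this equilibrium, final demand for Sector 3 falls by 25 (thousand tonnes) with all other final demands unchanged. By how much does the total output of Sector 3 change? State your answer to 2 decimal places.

I − A =
  [   1.00    -0.35    -0.05]
  [  -0.20     0.65    -0.25]
  [  -0.10    -0.05     0.80]
Cofactors of I−A, C_ij = (−1)^(i+j)·(minor ij) (rows/columns in the sector order above):
  C_11 = (0.65)(0.80) − (-0.25)(-0.05) = 0.5075
  C_12 = −[(-0.20)(0.80) − (-0.25)(-0.10)] = 0.1850
  C_13 = (-0.20)(-0.05) − (0.65)(-0.10) = 0.0750
  C_21 = −[(-0.35)(0.80) − (-0.05)(-0.05)] = 0.2825
  C_22 = (1.00)(0.80) − (-0.05)(-0.10) = 0.7950
  C_23 = −[(1.00)(-0.05) − (-0.35)(-0.10)] = 0.0850
  C_31 = (-0.35)(-0.25) − (-0.05)(0.65) = 0.1200
  C_32 = −[(1.00)(-0.25) − (-0.05)(-0.20)] = 0.2600
  C_33 = (1.00)(0.65) − (-0.35)(-0.20) = 0.5800
det(I−A) = Σ_j (I−A)_1j·C_1j = (1.00)(0.5075) + (-0.35)(0.1850) + (-0.05)(0.0750) = 0.4390
adj(I−A) = Cᵀ =
  [ 0.5075   0.2825   0.1200]
  [ 0.1850   0.7950   0.2600]
  [ 0.0750   0.0850   0.5800]
(I − A)⁻¹ = adj(I−A) / det(I−A) ≈
  [   1.1560     0.6435     0.2733]
  [   0.4214     1.8109     0.5923]
  [   0.1708     0.1936     1.3212]
Δx = (I − A)⁻¹ Δd with Δd having -25 in the Sector 3 component and 0 elsewhere.
So Δx_3 = L_33 · (-25), where L_33 = adj(I−A)_33 / det(I−A) = 0.5800 / 0.4390.
Δx_3 = 0.5800 × (-25) / 0.4390 = -14.50 / 0.4390 ≈ -33.03.

Δx_3 = -33.03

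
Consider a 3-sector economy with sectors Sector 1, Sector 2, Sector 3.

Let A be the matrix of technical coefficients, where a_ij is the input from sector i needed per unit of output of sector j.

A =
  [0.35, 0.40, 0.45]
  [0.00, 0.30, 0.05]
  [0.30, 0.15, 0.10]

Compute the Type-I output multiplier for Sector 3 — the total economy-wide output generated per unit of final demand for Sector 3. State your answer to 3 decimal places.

m_3 = 2.704

I − A =
  [   0.65    -0.40    -0.45]
  [   0.00     0.70    -0.05]
  [  -0.30    -0.15     0.90]
Cofactors of I−A, C_ij = (−1)^(i+j)·(minor ij) (rows/columns in the sector order above):
  C_11 = (0.70)(0.90) − (-0.05)(-0.15) = 0.6225
  C_12 = −[(0.00)(0.90) − (-0.05)(-0.30)] = 0.0150
  C_13 = (0.00)(-0.15) − (0.70)(-0.30) = 0.2100
  C_21 = −[(-0.40)(0.90) − (-0.45)(-0.15)] = 0.4275
  C_22 = (0.65)(0.90) − (-0.45)(-0.30) = 0.4500
  C_23 = −[(0.65)(-0.15) − (-0.40)(-0.30)] = 0.2175
  C_31 = (-0.40)(-0.05) − (-0.45)(0.70) = 0.3350
  C_32 = −[(0.65)(-0.05) − (-0.45)(0.00)] = 0.0325
  C_33 = (0.65)(0.70) − (-0.40)(0.00) = 0.4550
det(I−A) = Σ_j (I−A)_1j·C_1j = (0.65)(0.6225) + (-0.40)(0.0150) + (-0.45)(0.2100) = 0.304125
adj(I−A) = Cᵀ =
  [ 0.6225   0.4275   0.3350]
  [ 0.0150   0.4500   0.0325]
  [ 0.2100   0.2175   0.4550]
(I − A)⁻¹ = adj(I−A) / det(I−A) ≈
  [   2.0469     1.4057     1.1015]
  [   0.0493     1.4797     0.1069]
  [   0.6905     0.7152     1.4961]
The output multiplier for sector j is the column-j sum of the Leontief inverse (I − A)⁻¹ = adj(I−A) / det(I−A).
Column 3 of adj(I−A): (0.3350, 0.0325, 0.4550); det(I−A) = 0.304125.
m_3 = (0.3350 + 0.0325 + 0.4550) / 0.304125 = 0.8225 / 0.304125 ≈ 2.704.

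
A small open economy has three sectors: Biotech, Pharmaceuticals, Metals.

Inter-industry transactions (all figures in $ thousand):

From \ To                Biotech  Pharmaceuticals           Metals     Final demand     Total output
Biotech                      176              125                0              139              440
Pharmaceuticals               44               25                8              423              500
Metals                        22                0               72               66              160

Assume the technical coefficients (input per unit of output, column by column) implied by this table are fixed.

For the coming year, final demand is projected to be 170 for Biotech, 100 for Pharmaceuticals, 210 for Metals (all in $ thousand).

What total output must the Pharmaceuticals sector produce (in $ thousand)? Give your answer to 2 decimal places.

x_2 = 164.06

Technical coefficients a_ij = z_ij / X_j:
  a_11 = 176/440 = 0.40, a_21 = 44/440 = 0.10, a_31 = 22/440 = 0.05
  a_12 = 125/500 = 0.25, a_22 = 25/500 = 0.05, a_32 = 0/500 = 0.00
  a_13 = 0/160 = 0.00, a_23 = 8/160 = 0.05, a_33 = 72/160 = 0.45
I − A =
  [   0.60    -0.25     0.00]
  [  -0.10     0.95    -0.05]
  [  -0.05     0.00     0.55]
Cofactors of I−A, C_ij = (−1)^(i+j)·(minor ij) (rows/columns in the sector order above):
  C_11 = (0.95)(0.55) − (-0.05)(0.00) = 0.5225
  C_12 = −[(-0.10)(0.55) − (-0.05)(-0.05)] = 0.0575
  C_13 = (-0.10)(0.00) − (0.95)(-0.05) = 0.0475
  C_21 = −[(-0.25)(0.55) − (0.00)(0.00)] = 0.1375
  C_22 = (0.60)(0.55) − (0.00)(-0.05) = 0.3300
  C_23 = −[(0.60)(0.00) − (-0.25)(-0.05)] = 0.0125
  C_31 = (-0.25)(-0.05) − (0.00)(0.95) = 0.0125
  C_32 = −[(0.60)(-0.05) − (0.00)(-0.10)] = 0.0300
  C_33 = (0.60)(0.95) − (-0.25)(-0.10) = 0.5450
det(I−A) = Σ_j (I−A)_1j·C_1j = (0.60)(0.5225) + (-0.25)(0.0575) + (0.00)(0.0475) = 0.299125
adj(I−A) = Cᵀ =
  [ 0.5225   0.1375   0.0125]
  [ 0.0575   0.3300   0.0300]
  [ 0.0475   0.0125   0.5450]
(I − A)⁻¹ = adj(I−A) / det(I−A) ≈
  [   1.7468     0.4597     0.0418]
  [   0.1922     1.1032     0.1003]
  [   0.1588     0.0418     1.8220]
x = (I − A)⁻¹ d = adj(I−A)·d / det(I−A), with det(I−A) = 0.299125:
  x_1 = (0.5225·170 + 0.1375·100 + 0.0125·210) / 0.299125 = 105.20 / 0.299125 ≈ 351.69
  x_2 = (0.0575·170 + 0.3300·100 + 0.0300·210) / 0.299125 = 49.075 / 0.299125 ≈ 164.06
  x_3 = (0.0475·170 + 0.0125·100 + 0.5450·210) / 0.299125 = 123.775 / 0.299125 ≈ 413.79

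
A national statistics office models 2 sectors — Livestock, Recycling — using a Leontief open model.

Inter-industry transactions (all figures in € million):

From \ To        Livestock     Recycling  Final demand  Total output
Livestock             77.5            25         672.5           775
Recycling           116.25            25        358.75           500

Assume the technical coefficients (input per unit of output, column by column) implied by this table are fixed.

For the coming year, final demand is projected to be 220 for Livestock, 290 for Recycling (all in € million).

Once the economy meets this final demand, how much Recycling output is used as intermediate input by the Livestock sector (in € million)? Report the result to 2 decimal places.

z_21 = 39.56

Technical coefficients a_ij = z_ij / X_j:
  a_11 = 77.5/775 = 0.10, a_21 = 116.25/775 = 0.15
  a_12 = 25/500 = 0.05, a_22 = 25/500 = 0.05
I − A =
  [   0.90    -0.05]
  [  -0.15     0.95]
det(I−A) = (0.90)(0.95) − (-0.05)(-0.15) = 0.8475
adj(I−A) = [[0.95, 0.05], [0.15, 0.90]]
(I − A)⁻¹ = adj(I−A) / det(I−A) ≈
  [   1.1209     0.0590]
  [   0.1770     1.0619]
First solve x = (I − A)⁻¹ d = adj(I−A)·d / det(I−A); in particular x_1 = (0.95·220 + 0.05·290) / 0.8475 = 223.50 / 0.8475 ≈ 263.7168.
Intermediate flow from 2 to 1: z_21 = a_21 · x_1 = 0.15 × 223.50 / 0.8475 = 33.525 / 0.8475 ≈ 39.56.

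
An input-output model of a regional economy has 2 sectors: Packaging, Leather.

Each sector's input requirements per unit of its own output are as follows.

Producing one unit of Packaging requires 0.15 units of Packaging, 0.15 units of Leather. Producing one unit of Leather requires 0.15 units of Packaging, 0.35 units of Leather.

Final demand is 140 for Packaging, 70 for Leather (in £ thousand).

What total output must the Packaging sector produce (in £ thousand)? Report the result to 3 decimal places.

x_P = 191.509

I − A =
  [   0.85    -0.15]
  [  -0.15     0.65]
det(I−A) = (0.85)(0.65) − (-0.15)(-0.15) = 0.5300
adj(I−A) = [[0.65, 0.15], [0.15, 0.85]]
(I − A)⁻¹ = adj(I−A) / det(I−A) ≈
  [   1.2264     0.2830]
  [   0.2830     1.6038]
x = (I − A)⁻¹ d = adj(I−A)·d / det(I−A), with det(I−A) = 0.5300:
  x_P = (0.65·140 + 0.15·70) / 0.5300 = 101.50 / 0.5300 ≈ 191.509
  x_L = (0.15·140 + 0.85·70) / 0.5300 = 80.50 / 0.5300 ≈ 151.887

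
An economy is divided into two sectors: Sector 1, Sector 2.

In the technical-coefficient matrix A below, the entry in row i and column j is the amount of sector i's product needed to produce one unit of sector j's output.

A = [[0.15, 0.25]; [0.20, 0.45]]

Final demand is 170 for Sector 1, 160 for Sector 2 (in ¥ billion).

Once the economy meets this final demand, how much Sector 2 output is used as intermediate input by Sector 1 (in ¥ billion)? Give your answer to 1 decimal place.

z_21 = 64.0

I − A =
  [   0.85    -0.25]
  [  -0.20     0.55]
det(I−A) = (0.85)(0.55) − (-0.25)(-0.20) = 0.4175
adj(I−A) = [[0.55, 0.25], [0.20, 0.85]]
(I − A)⁻¹ = adj(I−A) / det(I−A) ≈
  [   1.3174     0.5988]
  [   0.4790     2.0359]
First solve x = (I − A)⁻¹ d = adj(I−A)·d / det(I−A); in particular x_1 = (0.55·170 + 0.25·160) / 0.4175 = 133.50 / 0.4175 ≈ 319.760.
Intermediate flow from 2 to 1: z_21 = a_21 · x_1 = 0.20 × 133.50 / 0.4175 = 26.70 / 0.4175 ≈ 64.0.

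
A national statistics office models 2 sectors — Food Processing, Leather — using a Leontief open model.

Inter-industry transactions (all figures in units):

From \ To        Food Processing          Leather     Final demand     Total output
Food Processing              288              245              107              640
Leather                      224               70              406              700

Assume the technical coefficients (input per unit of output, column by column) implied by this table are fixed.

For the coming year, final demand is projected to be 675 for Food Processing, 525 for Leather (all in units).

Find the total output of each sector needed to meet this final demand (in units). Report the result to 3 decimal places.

Technical coefficients a_ij = z_ij / X_j:
  a_11 = 288/640 = 0.45, a_21 = 224/640 = 0.35
  a_12 = 245/700 = 0.35, a_22 = 70/700 = 0.10
I − A =
  [   0.55    -0.35]
  [  -0.35     0.90]
det(I−A) = (0.55)(0.90) − (-0.35)(-0.35) = 0.3725
adj(I−A) = [[0.90, 0.35], [0.35, 0.55]]
(I − A)⁻¹ = adj(I−A) / det(I−A) ≈
  [   2.4161     0.9396]
  [   0.9396     1.4765]
x = (I − A)⁻¹ d = adj(I−A)·d / det(I−A), with det(I−A) = 0.3725:
  x_1 = (0.90·675 + 0.35·525) / 0.3725 = 791.25 / 0.3725 ≈ 2124.161
  x_2 = (0.35·675 + 0.55·525) / 0.3725 = 525.00 / 0.3725 ≈ 1409.396

x_1 = 2124.161, x_2 = 1409.396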